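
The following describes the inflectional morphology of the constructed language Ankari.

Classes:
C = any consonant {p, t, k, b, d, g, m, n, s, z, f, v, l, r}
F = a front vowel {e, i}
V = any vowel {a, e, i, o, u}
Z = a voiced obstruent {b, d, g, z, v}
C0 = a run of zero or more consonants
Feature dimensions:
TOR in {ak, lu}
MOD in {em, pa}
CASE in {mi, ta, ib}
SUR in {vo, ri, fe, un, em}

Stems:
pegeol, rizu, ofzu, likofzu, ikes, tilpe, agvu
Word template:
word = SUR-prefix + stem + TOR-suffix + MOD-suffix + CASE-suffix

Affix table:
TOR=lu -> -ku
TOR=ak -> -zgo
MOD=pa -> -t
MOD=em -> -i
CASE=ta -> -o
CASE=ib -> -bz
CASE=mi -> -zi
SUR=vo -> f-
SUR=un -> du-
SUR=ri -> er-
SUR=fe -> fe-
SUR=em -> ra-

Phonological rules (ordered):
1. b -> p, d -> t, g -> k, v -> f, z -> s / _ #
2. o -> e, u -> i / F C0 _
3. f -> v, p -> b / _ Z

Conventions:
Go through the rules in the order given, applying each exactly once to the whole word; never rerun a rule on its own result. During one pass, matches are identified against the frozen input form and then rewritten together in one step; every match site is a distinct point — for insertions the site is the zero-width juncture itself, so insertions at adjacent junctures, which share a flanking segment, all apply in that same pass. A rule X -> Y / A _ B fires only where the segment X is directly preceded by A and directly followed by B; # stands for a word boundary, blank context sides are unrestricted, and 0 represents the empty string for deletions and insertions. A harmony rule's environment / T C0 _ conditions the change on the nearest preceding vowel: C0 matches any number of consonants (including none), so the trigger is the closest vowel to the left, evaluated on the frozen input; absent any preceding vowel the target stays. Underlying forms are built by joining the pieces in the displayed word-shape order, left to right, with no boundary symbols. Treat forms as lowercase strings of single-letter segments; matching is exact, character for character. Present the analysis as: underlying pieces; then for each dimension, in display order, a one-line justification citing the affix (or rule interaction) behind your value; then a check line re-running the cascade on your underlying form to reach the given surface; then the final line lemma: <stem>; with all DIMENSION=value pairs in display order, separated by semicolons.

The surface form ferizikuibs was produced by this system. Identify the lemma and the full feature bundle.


underlying: fe-rizu-ku-i-bz
TOR=lu - signalled by the affix -ku
MOD=em - signalled by the affix -i
CASE=ib - signalled by the affix -bz
SUR=fe - signalled by the affix fe-
check: ferizukuibz -> ferizukuibs -> ferizikuibs -> ferizikuibs
lemma: rizu; TOR=lu; MOD=em; CASE=ib; SUR=fe


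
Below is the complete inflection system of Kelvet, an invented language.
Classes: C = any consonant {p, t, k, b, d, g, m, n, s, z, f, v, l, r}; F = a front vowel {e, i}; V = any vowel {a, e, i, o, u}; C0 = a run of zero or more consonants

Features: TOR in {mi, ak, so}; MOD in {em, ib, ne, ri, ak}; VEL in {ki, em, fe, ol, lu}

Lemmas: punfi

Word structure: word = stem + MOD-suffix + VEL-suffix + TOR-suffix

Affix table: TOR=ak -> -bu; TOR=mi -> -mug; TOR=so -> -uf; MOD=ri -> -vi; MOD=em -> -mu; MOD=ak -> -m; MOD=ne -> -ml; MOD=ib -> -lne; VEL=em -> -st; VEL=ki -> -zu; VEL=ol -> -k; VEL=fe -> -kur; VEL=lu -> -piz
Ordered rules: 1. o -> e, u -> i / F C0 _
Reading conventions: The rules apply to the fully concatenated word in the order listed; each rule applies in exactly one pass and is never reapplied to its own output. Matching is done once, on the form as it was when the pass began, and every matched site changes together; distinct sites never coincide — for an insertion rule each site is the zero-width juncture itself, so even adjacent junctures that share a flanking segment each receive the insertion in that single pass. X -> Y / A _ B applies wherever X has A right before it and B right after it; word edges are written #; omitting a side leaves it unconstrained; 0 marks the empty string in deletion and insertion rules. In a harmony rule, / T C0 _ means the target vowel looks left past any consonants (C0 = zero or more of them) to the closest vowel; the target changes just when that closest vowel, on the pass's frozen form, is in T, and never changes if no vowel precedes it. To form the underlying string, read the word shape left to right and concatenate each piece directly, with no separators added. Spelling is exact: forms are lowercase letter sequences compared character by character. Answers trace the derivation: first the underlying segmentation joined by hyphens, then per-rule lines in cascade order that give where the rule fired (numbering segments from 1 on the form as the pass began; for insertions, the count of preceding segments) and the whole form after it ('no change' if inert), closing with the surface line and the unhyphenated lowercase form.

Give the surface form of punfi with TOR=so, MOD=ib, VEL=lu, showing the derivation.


underlying: punfi-lne-piz-uf
1. o -> e, u -> i / F C0 _: fires at position(s) 12: punfilnepizif
surface: punfilnepizif


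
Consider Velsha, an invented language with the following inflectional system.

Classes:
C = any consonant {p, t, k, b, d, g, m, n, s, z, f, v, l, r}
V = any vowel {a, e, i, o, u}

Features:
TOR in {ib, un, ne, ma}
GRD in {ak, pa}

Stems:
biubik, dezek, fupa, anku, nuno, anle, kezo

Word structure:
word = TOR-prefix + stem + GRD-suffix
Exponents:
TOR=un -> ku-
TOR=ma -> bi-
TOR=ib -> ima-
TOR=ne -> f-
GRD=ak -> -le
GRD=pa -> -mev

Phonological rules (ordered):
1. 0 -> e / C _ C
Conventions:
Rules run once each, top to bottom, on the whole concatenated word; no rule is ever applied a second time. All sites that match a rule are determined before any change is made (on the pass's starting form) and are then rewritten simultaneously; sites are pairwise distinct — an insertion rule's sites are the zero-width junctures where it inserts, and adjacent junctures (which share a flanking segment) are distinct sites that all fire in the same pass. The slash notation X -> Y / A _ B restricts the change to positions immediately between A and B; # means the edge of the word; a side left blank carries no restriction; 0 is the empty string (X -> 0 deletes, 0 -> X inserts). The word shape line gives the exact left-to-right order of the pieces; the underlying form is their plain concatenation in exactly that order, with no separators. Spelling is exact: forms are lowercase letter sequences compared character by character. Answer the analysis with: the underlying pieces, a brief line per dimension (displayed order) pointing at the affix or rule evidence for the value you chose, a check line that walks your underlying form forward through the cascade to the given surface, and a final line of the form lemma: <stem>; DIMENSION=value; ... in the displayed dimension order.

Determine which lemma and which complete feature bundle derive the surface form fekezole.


underlying: f-kezo-le
TOR=ne - signalled by the affix f-
GRD=ak - signalled by the affix -le
check: fkezole -> fekezole
lemma: kezo; TOR=ne; GRD=ak


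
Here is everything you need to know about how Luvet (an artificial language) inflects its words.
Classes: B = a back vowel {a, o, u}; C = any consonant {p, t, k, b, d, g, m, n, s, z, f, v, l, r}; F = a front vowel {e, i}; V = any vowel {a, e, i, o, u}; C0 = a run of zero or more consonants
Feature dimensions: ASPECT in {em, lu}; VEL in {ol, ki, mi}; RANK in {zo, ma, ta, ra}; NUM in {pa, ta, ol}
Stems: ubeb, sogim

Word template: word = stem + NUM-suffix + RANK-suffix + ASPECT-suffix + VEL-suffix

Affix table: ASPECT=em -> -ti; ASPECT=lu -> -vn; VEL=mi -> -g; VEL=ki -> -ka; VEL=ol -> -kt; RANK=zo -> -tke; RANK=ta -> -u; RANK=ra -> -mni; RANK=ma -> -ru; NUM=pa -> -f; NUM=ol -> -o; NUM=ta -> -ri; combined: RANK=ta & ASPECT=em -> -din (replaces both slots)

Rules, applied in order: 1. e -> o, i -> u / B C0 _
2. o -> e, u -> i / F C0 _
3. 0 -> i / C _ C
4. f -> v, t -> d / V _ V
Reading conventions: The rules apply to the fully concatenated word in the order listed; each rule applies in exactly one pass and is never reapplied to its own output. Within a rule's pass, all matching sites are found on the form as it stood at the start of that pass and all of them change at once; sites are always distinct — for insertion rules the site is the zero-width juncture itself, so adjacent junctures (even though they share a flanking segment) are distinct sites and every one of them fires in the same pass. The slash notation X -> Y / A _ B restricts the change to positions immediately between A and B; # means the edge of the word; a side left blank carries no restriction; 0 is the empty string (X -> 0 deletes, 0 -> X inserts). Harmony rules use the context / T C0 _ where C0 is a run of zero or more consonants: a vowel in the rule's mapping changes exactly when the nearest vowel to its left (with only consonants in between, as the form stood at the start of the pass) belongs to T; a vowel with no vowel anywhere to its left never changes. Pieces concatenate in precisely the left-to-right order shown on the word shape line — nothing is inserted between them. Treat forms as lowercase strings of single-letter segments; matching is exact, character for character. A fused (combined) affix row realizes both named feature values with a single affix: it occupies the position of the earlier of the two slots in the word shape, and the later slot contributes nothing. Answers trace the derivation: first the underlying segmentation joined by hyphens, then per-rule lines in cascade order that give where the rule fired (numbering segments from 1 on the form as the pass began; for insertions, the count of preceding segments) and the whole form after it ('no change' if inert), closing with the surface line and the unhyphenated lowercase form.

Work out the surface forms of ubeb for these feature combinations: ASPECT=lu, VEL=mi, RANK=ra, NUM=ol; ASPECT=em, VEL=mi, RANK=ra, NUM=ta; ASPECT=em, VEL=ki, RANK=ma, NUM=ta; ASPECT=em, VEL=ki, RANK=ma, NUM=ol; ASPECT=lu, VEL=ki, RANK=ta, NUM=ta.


cell ASPECT=lu, VEL=mi, RANK=ra, NUM=ol:
underlying: ubeb-o-mni-vn-g
1. e -> o, i -> u / B C0 _: fires at position(s) 3, 8: ubobomnuvng
2. o -> e, u -> i / F C0 _: no change
3. 0 -> i / C _ C: inserts after position(s) 6, 9, 10: ubobominuvinig
4. f -> v, t -> d / V _ V: no change
surface: ubobominuvinig

cell ASPECT=em, VEL=mi, RANK=ra, NUM=ta:
underlying: ubeb-ri-mni-ti-g
1. e -> o, i -> u / B C0 _: fires at position(s) 3: ubobrimnitig
2. o -> e, u -> i / F C0 _: no change
3. 0 -> i / C _ C: inserts after position(s) 4, 7: ubobiriminitig
4. f -> v, t -> d / V _ V: fires at position(s) 12: ubobiriminidig
surface: ubobiriminidig

cell ASPECT=em, VEL=ki, RANK=ma, NUM=ta:
underlying: ubeb-ri-ru-ti-ka
1. e -> o, i -> u / B C0 _: fires at position(s) 3, 10: ubobrirutuka
2. o -> e, u -> i / F C0 _: fires at position(s) 8: ubobrirituka
3. 0 -> i / C _ C: inserts after position(s) 4: ubobirirituka
4. f -> v, t -> d / V _ V: fires at position(s) 10: ubobiririduka
surface: ubobiririduka

cell ASPECT=em, VEL=ki, RANK=ma, NUM=ol:
underlying: ubeb-o-ru-ti-ka
1. e -> o, i -> u / B C0 _: fires at position(s) 3, 9: uboborutuka
2. o -> e, u -> i / F C0 _: no change
3. 0 -> i / C _ C: no change
4. f -> v, t -> d / V _ V: fires at position(s) 8: uboboruduka
surface: uboboruduka

cell ASPECT=lu, VEL=ki, RANK=ta, NUM=ta:
underlying: ubeb-ri-u-vn-ka
1. e -> o, i -> u / B C0 _: fires at position(s) 3: ubobriuvnka
2. o -> e, u -> i / F C0 _: fires at position(s) 7: ubobriivnka
3. 0 -> i / C _ C: inserts after position(s) 4, 8, 9: ubobiriivinika
4. f -> v, t -> d / V _ V: no change
surface: ubobiriivinika


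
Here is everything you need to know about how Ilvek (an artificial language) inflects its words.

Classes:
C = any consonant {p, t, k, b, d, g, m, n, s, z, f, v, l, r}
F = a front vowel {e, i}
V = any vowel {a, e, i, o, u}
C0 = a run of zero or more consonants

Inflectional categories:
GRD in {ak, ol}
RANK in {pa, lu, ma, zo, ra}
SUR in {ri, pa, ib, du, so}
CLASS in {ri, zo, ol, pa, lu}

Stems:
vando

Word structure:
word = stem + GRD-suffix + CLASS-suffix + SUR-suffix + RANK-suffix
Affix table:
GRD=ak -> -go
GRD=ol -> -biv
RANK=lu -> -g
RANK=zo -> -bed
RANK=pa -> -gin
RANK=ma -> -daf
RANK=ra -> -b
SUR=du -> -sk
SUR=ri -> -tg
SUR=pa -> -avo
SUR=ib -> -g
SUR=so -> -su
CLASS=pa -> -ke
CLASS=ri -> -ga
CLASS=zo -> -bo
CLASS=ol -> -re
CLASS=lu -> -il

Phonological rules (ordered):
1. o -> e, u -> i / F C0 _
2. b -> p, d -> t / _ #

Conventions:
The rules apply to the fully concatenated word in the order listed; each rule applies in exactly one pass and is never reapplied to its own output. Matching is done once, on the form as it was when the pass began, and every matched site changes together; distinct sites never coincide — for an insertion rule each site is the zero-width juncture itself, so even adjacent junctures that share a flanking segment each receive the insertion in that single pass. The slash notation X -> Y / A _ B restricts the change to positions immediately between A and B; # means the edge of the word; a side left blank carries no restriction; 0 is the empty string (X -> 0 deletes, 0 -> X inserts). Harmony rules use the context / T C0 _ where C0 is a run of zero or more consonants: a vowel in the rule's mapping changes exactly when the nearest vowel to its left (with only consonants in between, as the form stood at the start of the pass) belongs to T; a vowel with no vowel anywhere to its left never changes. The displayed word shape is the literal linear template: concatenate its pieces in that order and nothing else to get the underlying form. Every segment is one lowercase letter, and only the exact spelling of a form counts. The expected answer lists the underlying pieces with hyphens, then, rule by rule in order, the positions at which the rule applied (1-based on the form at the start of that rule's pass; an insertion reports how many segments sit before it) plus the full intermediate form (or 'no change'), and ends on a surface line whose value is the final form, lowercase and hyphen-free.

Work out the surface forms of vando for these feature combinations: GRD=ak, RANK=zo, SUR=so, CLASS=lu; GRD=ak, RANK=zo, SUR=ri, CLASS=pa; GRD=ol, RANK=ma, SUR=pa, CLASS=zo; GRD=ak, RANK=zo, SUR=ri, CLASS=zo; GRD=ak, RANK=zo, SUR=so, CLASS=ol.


cell GRD=ak, RANK=zo, SUR=so, CLASS=lu:
underlying: vando-go-il-su-bed
1. o -> e, u -> i / F C0 _: fires at position(s) 11: vandogoilsibed
2. b -> p, d -> t / _ #: fires at position(s) 14: vandogoilsibet
surface: vandogoilsibet

cell GRD=ak, RANK=zo, SUR=ri, CLASS=pa:
underlying: vando-go-ke-tg-bed
1. o -> e, u -> i / F C0 _: no change
2. b -> p, d -> t / _ #: fires at position(s) 14: vandogoketgbet
surface: vandogoketgbet

cell GRD=ol, RANK=ma, SUR=pa, CLASS=zo:
underlying: vando-biv-bo-avo-daf
1. o -> e, u -> i / F C0 _: fires at position(s) 10: vandobivbeavodaf
2. b -> p, d -> t / _ #: no change
surface: vandobivbeavodaf

cell GRD=ak, RANK=zo, SUR=ri, CLASS=zo:
underlying: vando-go-bo-tg-bed
1. o -> e, u -> i / F C0 _: no change
2. b -> p, d -> t / _ #: fires at position(s) 14: vandogobotgbet
surface: vandogobotgbet

cell GRD=ak, RANK=zo, SUR=so, CLASS=ol:
underlying: vando-go-re-su-bed
1. o -> e, u -> i / F C0 _: fires at position(s) 11: vandogoresibed
2. b -> p, d -> t / _ #: fires at position(s) 14: vandogoresibet
surface: vandogoresibet


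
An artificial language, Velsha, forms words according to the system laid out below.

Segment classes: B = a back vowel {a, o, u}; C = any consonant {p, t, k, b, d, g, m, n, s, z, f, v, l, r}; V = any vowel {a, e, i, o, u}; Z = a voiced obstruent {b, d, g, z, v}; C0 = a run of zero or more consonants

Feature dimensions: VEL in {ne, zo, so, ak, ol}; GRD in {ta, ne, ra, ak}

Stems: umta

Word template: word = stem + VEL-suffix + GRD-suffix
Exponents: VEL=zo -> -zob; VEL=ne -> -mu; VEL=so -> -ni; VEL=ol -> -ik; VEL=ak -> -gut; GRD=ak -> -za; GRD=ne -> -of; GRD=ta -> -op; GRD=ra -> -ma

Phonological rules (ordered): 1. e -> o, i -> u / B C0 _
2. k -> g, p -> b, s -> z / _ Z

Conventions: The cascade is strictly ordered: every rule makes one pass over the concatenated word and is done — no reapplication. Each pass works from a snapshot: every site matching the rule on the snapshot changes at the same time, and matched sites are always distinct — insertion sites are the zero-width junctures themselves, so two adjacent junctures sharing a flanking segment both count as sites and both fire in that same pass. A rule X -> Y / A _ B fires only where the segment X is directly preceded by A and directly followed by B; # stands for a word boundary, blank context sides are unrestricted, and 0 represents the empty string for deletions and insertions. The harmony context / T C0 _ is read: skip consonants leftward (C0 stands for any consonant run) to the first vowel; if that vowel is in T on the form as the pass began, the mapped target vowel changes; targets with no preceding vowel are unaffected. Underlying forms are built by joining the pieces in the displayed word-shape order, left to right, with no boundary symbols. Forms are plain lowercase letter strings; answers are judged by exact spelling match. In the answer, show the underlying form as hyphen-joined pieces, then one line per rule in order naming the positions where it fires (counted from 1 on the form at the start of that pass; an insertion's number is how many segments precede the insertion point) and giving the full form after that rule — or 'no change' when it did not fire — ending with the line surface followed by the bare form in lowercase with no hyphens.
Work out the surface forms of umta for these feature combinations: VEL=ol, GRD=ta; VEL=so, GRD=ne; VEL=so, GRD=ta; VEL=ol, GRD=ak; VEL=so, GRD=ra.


cell VEL=ol, GRD=ta:
underlying: umta-ik-op
1. e -> o, i -> u / B C0 _: fires at position(s) 5: umtaukop
2. k -> g, p -> b, s -> z / _ Z: no change
surface: umtaukop

cell VEL=so, GRD=ne:
underlying: umta-ni-of
1. e -> o, i -> u / B C0 _: fires at position(s) 6: umtanuof
2. k -> g, p -> b, s -> z / _ Z: no change
surface: umtanuof

cell VEL=so, GRD=ta:
underlying: umta-ni-op
1. e -> o, i -> u / B C0 _: fires at position(s) 6: umtanuop
2. k -> g, p -> b, s -> z / _ Z: no change
surface: umtanuop

cell VEL=ol, GRD=ak:
underlying: umta-ik-za
1. e -> o, i -> u / B C0 _: fires at position(s) 5: umtaukza
2. k -> g, p -> b, s -> z / _ Z: fires at position(s) 6: umtaugza
surface: umtaugza

cell VEL=so, GRD=ra:
underlying: umta-ni-ma
1. e -> o, i -> u / B C0 _: fires at position(s) 6: umtanuma
2. k -> g, p -> b, s -> z / _ Z: no change
surface: umtanuma


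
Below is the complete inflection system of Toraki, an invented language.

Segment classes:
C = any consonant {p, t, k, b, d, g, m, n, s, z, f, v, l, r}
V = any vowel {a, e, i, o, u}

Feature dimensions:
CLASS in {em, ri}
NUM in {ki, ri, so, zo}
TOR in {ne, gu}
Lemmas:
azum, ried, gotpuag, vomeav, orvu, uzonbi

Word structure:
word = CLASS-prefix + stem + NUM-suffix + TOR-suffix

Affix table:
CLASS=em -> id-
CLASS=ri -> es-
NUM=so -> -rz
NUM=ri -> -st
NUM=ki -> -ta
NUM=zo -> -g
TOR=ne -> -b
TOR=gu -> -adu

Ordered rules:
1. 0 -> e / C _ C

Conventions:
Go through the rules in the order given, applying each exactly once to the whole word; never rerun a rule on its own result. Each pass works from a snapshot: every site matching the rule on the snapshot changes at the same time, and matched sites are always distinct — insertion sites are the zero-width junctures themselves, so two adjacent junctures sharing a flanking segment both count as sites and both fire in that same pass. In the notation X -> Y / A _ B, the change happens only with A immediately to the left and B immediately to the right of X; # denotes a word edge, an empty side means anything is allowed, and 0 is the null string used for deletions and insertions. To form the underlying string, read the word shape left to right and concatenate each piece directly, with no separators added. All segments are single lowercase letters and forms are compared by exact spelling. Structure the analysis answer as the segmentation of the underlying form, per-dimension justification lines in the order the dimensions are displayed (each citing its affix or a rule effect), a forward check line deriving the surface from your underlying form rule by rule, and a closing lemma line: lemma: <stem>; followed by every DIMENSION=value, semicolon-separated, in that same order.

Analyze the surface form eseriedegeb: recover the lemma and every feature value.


underlying: es-ried-g-b
CLASS=ri - signalled by the affix es-
NUM=zo - signalled by the affix -g
TOR=ne - signalled by the affix -b
check: esriedgb -> eseriedegeb
lemma: ried; CLASS=ri; NUM=zo; TOR=ne


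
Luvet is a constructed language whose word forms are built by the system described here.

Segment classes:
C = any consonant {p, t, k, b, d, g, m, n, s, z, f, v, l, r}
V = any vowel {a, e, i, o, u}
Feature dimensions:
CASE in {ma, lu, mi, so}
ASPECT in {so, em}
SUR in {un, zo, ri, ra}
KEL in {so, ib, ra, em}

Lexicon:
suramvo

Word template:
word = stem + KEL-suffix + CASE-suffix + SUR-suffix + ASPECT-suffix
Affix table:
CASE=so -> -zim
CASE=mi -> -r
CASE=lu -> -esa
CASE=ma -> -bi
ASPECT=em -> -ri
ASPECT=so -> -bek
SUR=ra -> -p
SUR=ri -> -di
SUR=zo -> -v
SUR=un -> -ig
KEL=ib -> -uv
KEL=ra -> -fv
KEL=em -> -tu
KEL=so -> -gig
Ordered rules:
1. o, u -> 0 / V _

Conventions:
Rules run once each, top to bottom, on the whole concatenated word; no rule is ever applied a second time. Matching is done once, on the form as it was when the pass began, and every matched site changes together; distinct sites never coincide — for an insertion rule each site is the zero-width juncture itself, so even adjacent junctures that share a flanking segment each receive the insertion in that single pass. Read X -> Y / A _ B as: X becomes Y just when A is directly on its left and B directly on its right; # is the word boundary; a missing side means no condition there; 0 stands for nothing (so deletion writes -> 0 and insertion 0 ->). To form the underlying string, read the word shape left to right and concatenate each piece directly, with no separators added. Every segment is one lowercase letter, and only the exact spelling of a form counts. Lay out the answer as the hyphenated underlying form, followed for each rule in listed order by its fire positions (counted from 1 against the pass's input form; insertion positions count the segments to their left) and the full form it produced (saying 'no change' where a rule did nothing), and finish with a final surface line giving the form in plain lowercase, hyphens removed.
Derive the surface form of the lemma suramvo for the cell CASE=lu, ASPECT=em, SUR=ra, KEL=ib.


underlying: suramvo-uv-esa-p-ri
1. o, u -> 0 / V _: fires at position(s) 8: suramvovesapri
surface: suramvovesapri


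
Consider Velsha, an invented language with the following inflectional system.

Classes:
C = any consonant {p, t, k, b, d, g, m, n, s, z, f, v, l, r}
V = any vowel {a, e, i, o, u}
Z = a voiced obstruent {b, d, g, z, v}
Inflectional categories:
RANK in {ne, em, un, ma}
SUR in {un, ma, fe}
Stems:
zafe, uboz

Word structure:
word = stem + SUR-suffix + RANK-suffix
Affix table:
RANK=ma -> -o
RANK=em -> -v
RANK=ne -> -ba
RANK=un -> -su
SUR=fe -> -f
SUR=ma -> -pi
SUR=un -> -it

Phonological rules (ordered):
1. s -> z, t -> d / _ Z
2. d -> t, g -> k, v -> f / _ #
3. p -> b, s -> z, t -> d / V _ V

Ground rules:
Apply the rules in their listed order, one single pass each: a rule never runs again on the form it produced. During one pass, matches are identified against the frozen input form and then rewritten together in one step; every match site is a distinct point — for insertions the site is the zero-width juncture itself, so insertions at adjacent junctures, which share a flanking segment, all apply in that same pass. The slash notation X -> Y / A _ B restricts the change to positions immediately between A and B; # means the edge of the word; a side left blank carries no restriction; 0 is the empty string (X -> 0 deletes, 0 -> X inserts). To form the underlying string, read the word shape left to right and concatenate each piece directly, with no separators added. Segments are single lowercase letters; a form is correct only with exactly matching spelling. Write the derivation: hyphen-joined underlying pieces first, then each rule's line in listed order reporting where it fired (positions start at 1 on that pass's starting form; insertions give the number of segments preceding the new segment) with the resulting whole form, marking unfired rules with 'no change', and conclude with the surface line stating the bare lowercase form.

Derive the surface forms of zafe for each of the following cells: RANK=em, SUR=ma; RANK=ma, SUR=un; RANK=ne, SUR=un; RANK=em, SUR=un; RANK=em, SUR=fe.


cell RANK=em, SUR=ma:
underlying: zafe-pi-v
1. s -> z, t -> d / _ Z: no change
2. d -> t, g -> k, v -> f / _ #: fires at position(s) 7: zafepif
3. p -> b, s -> z, t -> d / V _ V: fires at position(s) 5: zafebif
surface: zafebif

cell RANK=ma, SUR=un:
underlying: zafe-it-o
1. s -> z, t -> d / _ Z: no change
2. d -> t, g -> k, v -> f / _ #: no change
3. p -> b, s -> z, t -> d / V _ V: fires at position(s) 6: zafeido
surface: zafeido

cell RANK=ne, SUR=un:
underlying: zafe-it-ba
1. s -> z, t -> d / _ Z: fires at position(s) 6: zafeidba
2. d -> t, g -> k, v -> f / _ #: no change
3. p -> b, s -> z, t -> d / V _ V: no change
surface: zafeidba

cell RANK=em, SUR=un:
underlying: zafe-it-v
1. s -> z, t -> d / _ Z: fires at position(s) 6: zafeidv
2. d -> t, g -> k, v -> f / _ #: fires at position(s) 7: zafeidf
3. p -> b, s -> z, t -> d / V _ V: no change
surface: zafeidf

cell RANK=em, SUR=fe:
underlying: zafe-f-v
1. s -> z, t -> d / _ Z: no change
2. d -> t, g -> k, v -> f / _ #: fires at position(s) 6: zafeff
3. p -> b, s -> z, t -> d / V _ V: no change
surface: zafeff


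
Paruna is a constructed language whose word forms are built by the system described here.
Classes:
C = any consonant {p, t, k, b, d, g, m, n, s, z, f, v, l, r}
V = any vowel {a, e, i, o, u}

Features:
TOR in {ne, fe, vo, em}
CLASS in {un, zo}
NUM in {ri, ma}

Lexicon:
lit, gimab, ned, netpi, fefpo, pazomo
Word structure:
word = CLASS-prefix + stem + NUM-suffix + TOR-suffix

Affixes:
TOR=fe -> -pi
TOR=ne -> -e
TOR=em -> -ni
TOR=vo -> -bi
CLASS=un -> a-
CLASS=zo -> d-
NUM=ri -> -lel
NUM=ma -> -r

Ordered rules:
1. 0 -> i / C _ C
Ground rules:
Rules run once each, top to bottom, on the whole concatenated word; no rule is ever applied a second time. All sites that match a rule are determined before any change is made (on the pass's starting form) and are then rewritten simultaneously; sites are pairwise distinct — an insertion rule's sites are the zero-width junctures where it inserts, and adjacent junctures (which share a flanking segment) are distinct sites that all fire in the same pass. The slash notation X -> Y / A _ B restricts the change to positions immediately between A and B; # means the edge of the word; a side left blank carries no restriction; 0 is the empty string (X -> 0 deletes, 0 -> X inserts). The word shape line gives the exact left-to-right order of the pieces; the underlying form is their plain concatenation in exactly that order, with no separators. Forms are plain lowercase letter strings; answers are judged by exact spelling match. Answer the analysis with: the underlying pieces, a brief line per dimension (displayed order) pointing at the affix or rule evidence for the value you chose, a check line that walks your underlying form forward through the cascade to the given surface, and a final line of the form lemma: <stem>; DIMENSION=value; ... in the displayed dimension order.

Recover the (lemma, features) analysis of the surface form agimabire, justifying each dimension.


underlying: a-gimab-r-e
TOR=ne - signalled by the affix -e
CLASS=un - signalled by the affix a-
NUM=ma - signalled by the affix -r
check: agimabre -> agimabire
lemma: gimab; TOR=ne; CLASS=un; NUM=ma


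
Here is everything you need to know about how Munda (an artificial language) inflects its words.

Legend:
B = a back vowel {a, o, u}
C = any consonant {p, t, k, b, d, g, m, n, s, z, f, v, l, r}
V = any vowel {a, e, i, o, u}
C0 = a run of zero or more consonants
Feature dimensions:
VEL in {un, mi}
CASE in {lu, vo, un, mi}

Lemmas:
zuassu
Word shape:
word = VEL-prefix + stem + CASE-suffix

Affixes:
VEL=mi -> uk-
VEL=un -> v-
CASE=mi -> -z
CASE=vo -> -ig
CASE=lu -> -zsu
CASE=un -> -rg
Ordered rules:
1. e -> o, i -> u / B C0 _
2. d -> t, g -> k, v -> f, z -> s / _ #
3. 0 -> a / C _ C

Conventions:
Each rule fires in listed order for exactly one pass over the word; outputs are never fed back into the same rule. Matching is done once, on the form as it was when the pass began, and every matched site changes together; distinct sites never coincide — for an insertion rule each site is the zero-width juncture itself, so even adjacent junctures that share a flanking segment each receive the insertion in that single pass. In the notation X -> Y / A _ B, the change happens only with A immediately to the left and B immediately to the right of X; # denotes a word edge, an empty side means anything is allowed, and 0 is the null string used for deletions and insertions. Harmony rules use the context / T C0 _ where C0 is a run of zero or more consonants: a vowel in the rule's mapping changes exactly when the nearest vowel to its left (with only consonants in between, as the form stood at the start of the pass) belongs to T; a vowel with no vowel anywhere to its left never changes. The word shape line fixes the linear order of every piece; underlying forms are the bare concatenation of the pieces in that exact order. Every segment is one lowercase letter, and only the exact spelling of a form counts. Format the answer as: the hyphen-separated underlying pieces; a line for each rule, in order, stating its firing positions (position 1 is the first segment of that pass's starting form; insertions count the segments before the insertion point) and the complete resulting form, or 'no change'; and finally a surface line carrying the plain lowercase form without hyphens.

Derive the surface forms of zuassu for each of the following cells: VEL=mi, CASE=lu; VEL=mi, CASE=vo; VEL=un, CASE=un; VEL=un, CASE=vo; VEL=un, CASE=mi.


cell VEL=mi, CASE=lu:
underlying: uk-zuassu-zsu
1. e -> o, i -> u / B C0 _: no change
2. d -> t, g -> k, v -> f, z -> s / _ #: no change
3. 0 -> a / C _ C: inserts after position(s) 2, 6, 9: ukazuasasuzasu
surface: ukazuasasuzasu

cell VEL=mi, CASE=vo:
underlying: uk-zuassu-ig
1. e -> o, i -> u / B C0 _: fires at position(s) 9: ukzuassuug
2. d -> t, g -> k, v -> f, z -> s / _ #: fires at position(s) 10: ukzuassuuk
3. 0 -> a / C _ C: inserts after position(s) 2, 6: ukazuasasuuk
surface: ukazuasasuuk

cell VEL=un, CASE=un:
underlying: v-zuassu-rg
1. e -> o, i -> u / B C0 _: no change
2. d -> t, g -> k, v -> f, z -> s / _ #: fires at position(s) 9: vzuassurk
3. 0 -> a / C _ C: inserts after position(s) 1, 5, 8: vazuasasurak
surface: vazuasasurak

cell VEL=un, CASE=vo:
underlying: v-zuassu-ig
1. e -> o, i -> u / B C0 _: fires at position(s) 8: vzuassuug
2. d -> t, g -> k, v -> f, z -> s / _ #: fires at position(s) 9: vzuassuuk
3. 0 -> a / C _ C: inserts after position(s) 1, 5: vazuasasuuk
surface: vazuasasuuk

cell VEL=un, CASE=mi:
underlying: v-zuassu-z
1. e -> o, i -> u / B C0 _: no change
2. d -> t, g -> k, v -> f, z -> s / _ #: fires at position(s) 8: vzuassus
3. 0 -> a / C _ C: inserts after position(s) 1, 5: vazuasasus
surface: vazuasasus


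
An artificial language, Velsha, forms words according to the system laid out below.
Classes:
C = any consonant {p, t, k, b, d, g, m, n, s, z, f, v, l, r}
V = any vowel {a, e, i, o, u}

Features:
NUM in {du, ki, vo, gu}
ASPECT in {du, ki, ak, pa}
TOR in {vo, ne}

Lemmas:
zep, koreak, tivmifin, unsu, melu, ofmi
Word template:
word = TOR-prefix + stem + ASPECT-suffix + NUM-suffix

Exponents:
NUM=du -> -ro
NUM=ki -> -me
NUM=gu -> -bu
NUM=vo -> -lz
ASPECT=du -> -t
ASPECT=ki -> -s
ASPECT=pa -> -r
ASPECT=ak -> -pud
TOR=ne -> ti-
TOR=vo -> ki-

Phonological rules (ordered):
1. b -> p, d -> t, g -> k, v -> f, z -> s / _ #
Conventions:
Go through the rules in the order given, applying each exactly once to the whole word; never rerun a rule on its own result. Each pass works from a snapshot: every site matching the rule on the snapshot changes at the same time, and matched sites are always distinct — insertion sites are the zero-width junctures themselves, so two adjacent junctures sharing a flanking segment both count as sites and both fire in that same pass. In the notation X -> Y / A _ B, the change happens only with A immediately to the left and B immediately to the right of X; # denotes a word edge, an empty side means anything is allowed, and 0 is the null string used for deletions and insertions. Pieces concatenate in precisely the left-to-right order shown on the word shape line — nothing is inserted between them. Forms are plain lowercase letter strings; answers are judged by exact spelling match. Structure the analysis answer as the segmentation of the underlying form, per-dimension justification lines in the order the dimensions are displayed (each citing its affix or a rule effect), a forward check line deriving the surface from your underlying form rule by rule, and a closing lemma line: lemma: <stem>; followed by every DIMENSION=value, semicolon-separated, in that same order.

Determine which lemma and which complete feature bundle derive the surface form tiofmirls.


underlying: ti-ofmi-r-lz
NUM=vo - signalled by the affix -lz
ASPECT=pa - signalled by the affix -r
TOR=ne - signalled by the affix ti-
check: tiofmirlz -> tiofmirls
lemma: ofmi; NUM=vo; ASPECT=pa; TOR=ne


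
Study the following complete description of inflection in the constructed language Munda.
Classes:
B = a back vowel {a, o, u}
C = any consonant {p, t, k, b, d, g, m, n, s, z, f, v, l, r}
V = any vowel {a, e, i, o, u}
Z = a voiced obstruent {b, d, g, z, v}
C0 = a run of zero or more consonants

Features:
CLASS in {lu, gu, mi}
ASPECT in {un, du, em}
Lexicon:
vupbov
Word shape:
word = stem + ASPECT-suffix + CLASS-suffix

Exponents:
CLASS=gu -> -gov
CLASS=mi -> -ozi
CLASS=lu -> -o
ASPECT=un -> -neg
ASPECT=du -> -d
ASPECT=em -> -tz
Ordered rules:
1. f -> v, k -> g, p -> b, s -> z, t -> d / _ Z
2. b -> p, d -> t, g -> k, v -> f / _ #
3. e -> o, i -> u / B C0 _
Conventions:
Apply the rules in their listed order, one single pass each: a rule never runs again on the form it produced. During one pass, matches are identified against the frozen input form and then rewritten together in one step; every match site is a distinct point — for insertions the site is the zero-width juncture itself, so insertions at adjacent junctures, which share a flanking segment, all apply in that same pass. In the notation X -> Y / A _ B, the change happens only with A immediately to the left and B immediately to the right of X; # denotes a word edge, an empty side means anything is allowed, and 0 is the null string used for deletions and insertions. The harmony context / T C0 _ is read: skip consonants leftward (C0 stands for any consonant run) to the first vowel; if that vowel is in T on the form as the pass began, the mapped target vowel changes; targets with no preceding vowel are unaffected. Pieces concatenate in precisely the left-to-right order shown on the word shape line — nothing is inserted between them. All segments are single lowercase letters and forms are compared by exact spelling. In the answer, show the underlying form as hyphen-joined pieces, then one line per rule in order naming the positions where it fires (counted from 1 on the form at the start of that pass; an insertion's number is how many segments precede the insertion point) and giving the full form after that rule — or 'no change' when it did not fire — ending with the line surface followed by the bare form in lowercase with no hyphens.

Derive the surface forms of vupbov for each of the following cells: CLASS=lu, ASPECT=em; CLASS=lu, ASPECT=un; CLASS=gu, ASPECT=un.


cell CLASS=lu, ASPECT=em:
underlying: vupbov-tz-o
1. f -> v, k -> g, p -> b, s -> z, t -> d / _ Z: fires at position(s) 3, 7: vubbovdzo
2. b -> p, d -> t, g -> k, v -> f / _ #: no change
3. e -> o, i -> u / B C0 _: no change
surface: vubbovdzo

cell CLASS=lu, ASPECT=un:
underlying: vupbov-neg-o
1. f -> v, k -> g, p -> b, s -> z, t -> d / _ Z: fires at position(s) 3: vubbovnego
2. b -> p, d -> t, g -> k, v -> f / _ #: no change
3. e -> o, i -> u / B C0 _: fires at position(s) 8: vubbovnogo
surface: vubbovnogo

cell CLASS=gu, ASPECT=un:
underlying: vupbov-neg-gov
1. f -> v, k -> g, p -> b, s -> z, t -> d / _ Z: fires at position(s) 3: vubbovneggov
2. b -> p, d -> t, g -> k, v -> f / _ #: fires at position(s) 12: vubbovneggof
3. e -> o, i -> u / B C0 _: fires at position(s) 8: vubbovnoggof
surface: vubbovnoggof


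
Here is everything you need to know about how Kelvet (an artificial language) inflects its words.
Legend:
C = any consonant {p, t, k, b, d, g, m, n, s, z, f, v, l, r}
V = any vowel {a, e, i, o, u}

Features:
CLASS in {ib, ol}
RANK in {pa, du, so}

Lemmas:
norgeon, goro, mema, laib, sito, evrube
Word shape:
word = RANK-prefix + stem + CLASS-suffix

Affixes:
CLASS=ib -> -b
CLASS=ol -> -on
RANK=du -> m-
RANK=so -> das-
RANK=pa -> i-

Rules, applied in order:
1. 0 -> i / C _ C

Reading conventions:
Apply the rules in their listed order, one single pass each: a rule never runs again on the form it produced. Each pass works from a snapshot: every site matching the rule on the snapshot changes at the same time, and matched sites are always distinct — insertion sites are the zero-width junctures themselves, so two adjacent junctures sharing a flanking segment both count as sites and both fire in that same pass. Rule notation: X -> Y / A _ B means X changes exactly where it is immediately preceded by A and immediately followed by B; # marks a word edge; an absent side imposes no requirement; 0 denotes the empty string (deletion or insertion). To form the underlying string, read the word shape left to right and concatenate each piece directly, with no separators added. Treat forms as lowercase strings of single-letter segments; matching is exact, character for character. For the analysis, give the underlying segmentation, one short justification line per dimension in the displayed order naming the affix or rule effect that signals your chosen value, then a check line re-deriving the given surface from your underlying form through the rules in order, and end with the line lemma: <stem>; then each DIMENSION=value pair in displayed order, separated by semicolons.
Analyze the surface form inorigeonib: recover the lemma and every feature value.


underlying: i-norgeon-b
CLASS=ib - signalled by the affix -b
RANK=pa - signalled by the affix i-
check: inorgeonb -> inorigeonib
lemma: norgeon; CLASS=ib; RANK=pa


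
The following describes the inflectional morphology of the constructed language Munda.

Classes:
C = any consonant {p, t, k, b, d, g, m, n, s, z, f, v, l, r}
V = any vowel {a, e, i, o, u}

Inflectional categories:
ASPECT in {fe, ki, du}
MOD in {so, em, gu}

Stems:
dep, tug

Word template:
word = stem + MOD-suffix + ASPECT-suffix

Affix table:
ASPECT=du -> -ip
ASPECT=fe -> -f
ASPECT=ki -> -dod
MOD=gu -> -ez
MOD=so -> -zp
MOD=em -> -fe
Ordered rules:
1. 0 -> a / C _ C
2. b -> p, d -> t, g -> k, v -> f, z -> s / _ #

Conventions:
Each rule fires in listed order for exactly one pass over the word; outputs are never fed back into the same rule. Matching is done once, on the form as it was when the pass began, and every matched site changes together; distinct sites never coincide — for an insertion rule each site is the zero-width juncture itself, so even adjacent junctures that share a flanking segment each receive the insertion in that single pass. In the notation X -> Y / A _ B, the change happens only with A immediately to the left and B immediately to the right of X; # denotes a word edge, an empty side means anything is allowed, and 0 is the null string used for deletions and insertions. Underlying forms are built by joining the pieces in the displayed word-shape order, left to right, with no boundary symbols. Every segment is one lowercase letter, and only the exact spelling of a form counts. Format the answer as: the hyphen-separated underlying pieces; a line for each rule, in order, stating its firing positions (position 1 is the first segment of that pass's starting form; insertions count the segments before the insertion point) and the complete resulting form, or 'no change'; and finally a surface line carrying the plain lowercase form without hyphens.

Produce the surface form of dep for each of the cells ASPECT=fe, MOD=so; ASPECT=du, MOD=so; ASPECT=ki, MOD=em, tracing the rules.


cell ASPECT=fe, MOD=so:
underlying: dep-zp-f
1. 0 -> a / C _ C: inserts after position(s) 3, 4, 5: depazapaf
2. b -> p, d -> t, g -> k, v -> f, z -> s / _ #: no change
surface: depazapaf

cell ASPECT=du, MOD=so:
underlying: dep-zp-ip
1. 0 -> a / C _ C: inserts after position(s) 3, 4: depazapip
2. b -> p, d -> t, g -> k, v -> f, z -> s / _ #: no change
surface: depazapip

cell ASPECT=ki, MOD=em:
underlying: dep-fe-dod
1. 0 -> a / C _ C: inserts after position(s) 3: depafedod
2. b -> p, d -> t, g -> k, v -> f, z -> s / _ #: fires at position(s) 9: depafedot
surface: depafedot
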